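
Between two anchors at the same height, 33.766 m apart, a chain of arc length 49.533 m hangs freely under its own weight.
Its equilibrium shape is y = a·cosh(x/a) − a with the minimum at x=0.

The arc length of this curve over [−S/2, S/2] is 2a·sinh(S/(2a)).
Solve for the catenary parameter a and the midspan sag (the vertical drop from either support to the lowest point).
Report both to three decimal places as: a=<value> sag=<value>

seed: a₀ = √(S³/(24(L−S))) = √(33.766³/(24·15.767)) = 10.086472
iter 1: u=1.673826  f(a)=+2.362e+00  f'(a)=-4.095e+00  a ← 10.086472 − (+2.362e+00/-4.095e+00) = 10.663310
iter 2: u=1.583279  f(a)=+2.178e-01  f'(a)=-3.371e+00  a ← 10.663310 − (+2.178e-01/-3.371e+00) = 10.727903
iter 3: u=1.573747  f(a)=+2.266e-03  f'(a)=-3.302e+00  a ← 10.727903 − (+2.266e-03/-3.302e+00) = 10.728589
iter 4: u=1.573646  f(a)=+2.511e-07  f'(a)=-3.301e+00  a ← 10.728589 − (+2.511e-07/-3.301e+00) = 10.728589
iter 5: u=1.573646  f(a)=-7.105e-15  f'(a)=-3.301e+00  a ← 10.728589 − (-7.105e-15/-3.301e+00) = 10.728589
converged: |Δa| < 1e-12 after 5 iterations
sag = a·(cosh(S/(2a)) − 1) = 10.728589·(cosh(1.573646) − 1) = 16.261819
T_max/T_min = cosh(S/(2a)) = 2.515746

a=10.729 sag=16.262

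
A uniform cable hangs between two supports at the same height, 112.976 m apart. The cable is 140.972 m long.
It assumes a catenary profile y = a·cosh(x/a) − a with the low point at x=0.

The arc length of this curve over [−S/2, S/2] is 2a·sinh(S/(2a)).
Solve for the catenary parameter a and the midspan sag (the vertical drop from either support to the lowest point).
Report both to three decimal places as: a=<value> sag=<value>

a=47.958 sag=37.296

seed: a₀ = √(S³/(24(L−S))) = √(112.976³/(24·27.996)) = 46.326093
iter 1: u=1.219356  f(a)=+2.156e+00  f'(a)=-1.398e+00  a ← 46.326093 − (+2.156e+00/-1.398e+00) = 47.868461
iter 2: u=1.180067  f(a)=+1.124e-01  f'(a)=-1.256e+00  a ← 47.868461 − (+1.124e-01/-1.256e+00) = 47.957943
iter 3: u=1.177865  f(a)=+3.423e-04  f'(a)=-1.248e+00  a ← 47.957943 − (+3.423e-04/-1.248e+00) = 47.958217
iter 4: u=1.177859  f(a)=+3.198e-09  f'(a)=-1.248e+00  a ← 47.958217 − (+3.198e-09/-1.248e+00) = 47.958217
iter 5: u=1.177859  f(a)=+5.684e-14  f'(a)=-1.248e+00  a ← 47.958217 − (+5.684e-14/-1.248e+00) = 47.958217
converged: |Δa| < 1e-12 after 5 iterations
sag = a·(cosh(S/(2a)) − 1) = 47.958217·(cosh(1.177859) − 1) = 37.295914
T_max/T_min = cosh(S/(2a)) = 1.777675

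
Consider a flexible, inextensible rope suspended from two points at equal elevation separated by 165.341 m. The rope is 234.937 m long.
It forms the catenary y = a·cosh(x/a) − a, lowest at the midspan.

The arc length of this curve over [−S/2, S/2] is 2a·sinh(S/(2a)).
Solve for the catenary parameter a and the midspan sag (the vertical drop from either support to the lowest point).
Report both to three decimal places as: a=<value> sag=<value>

a=55.031 sag=74.689

seed: a₀ = √(S³/(24(L−S))) = √(165.341³/(24·69.596)) = 52.020327
iter 1: u=1.589196  f(a)=+9.336e+00  f'(a)=-3.415e+00  a ← 52.020327 − (+9.336e+00/-3.415e+00) = 54.753795
iter 2: u=1.509859  f(a)=+7.863e-01  f'(a)=-2.862e+00  a ← 54.753795 − (+7.863e-01/-2.862e+00) = 55.028525
iter 3: u=1.502321  f(a)=+6.712e-03  f'(a)=-2.814e+00  a ← 55.028525 − (+6.712e-03/-2.814e+00) = 55.030910
iter 4: u=1.502256  f(a)=+4.983e-07  f'(a)=-2.813e+00  a ← 55.030910 − (+4.983e-07/-2.813e+00) = 55.030911
iter 5: u=1.502256  f(a)=+0.000e+00  f'(a)=-2.813e+00  a ← 55.030911 − (+0.000e+00/-2.813e+00) = 55.030911
converged: |Δa| < 1e-12 after 5 iterations
sag = a·(cosh(S/(2a)) − 1) = 55.030911·(cosh(1.502256) − 1) = 74.688978
T_max/T_min = cosh(S/(2a)) = 2.357219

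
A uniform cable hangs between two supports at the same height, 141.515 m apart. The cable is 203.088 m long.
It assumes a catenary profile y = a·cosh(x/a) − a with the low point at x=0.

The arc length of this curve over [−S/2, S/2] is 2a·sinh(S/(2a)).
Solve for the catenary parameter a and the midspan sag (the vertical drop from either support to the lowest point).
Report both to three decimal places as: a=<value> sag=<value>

a=46.406 sag=65.240

seed: a₀ = √(S³/(24(L−S))) = √(141.515³/(24·61.573)) = 43.792822
iter 1: u=1.615733  f(a)=+8.555e+00  f'(a)=-3.618e+00  a ← 43.792822 − (+8.555e+00/-3.618e+00) = 46.157468
iter 2: u=1.532959  f(a)=+7.418e-01  f'(a)=-3.015e+00  a ← 46.157468 − (+7.418e-01/-3.015e+00) = 46.403467
iter 3: u=1.524832  f(a)=+6.747e-03  f'(a)=-2.961e+00  a ← 46.403467 − (+6.747e-03/-2.961e+00) = 46.405746
iter 4: u=1.524757  f(a)=+5.693e-07  f'(a)=-2.960e+00  a ← 46.405746 − (+5.693e-07/-2.960e+00) = 46.405746
iter 5: u=1.524757  f(a)=+2.842e-14  f'(a)=-2.960e+00  a ← 46.405746 − (+2.842e-14/-2.960e+00) = 46.405746
converged: |Δa| < 1e-12 after 5 iterations
sag = a·(cosh(S/(2a)) − 1) = 46.405746·(cosh(1.524757) − 1) = 65.239573
T_max/T_min = cosh(S/(2a)) = 2.405851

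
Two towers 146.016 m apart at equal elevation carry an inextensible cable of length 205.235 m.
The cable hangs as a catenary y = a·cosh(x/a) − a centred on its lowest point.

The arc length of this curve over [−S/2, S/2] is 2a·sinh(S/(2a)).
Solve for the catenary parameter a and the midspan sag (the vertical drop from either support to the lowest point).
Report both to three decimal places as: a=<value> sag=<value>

a=49.419 sag=64.478

seed: a₀ = √(S³/(24(L−S))) = √(146.016³/(24·59.219)) = 46.802011
iter 1: u=1.559933  f(a)=+7.637e+00  f'(a)=-3.202e+00  a ← 46.802011 − (+7.637e+00/-3.202e+00) = 49.186784
iter 2: u=1.484301  f(a)=+6.225e-01  f'(a)=-2.700e+00  a ← 49.186784 − (+6.225e-01/-2.700e+00) = 49.417371
iter 3: u=1.477375  f(a)=+4.948e-03  f'(a)=-2.657e+00  a ← 49.417371 − (+4.948e-03/-2.657e+00) = 49.419233
iter 4: u=1.477320  f(a)=+3.180e-07  f'(a)=-2.657e+00  a ← 49.419233 − (+3.180e-07/-2.657e+00) = 49.419233
iter 5: u=1.477320  f(a)=+2.842e-14  f'(a)=-2.657e+00  a ← 49.419233 − (+2.842e-14/-2.657e+00) = 49.419233
converged: |Δa| < 1e-12 after 5 iterations
sag = a·(cosh(S/(2a)) − 1) = 49.419233·(cosh(1.477320) − 1) = 64.478141
T_max/T_min = cosh(S/(2a)) = 2.304718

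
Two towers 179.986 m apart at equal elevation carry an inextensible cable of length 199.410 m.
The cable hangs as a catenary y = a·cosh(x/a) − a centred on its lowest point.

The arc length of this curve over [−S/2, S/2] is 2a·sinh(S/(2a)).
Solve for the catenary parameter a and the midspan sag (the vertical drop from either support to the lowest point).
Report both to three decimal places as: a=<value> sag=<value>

seed: a₀ = √(S³/(24(L−S))) = √(179.986³/(24·19.424)) = 111.836388
iter 1: u=0.804684  f(a)=+6.387e-01  f'(a)=-3.704e-01  a ← 111.836388 − (+6.387e-01/-3.704e-01) = 113.560686
iter 2: u=0.792466  f(a)=+1.507e-02  f'(a)=-3.531e-01  a ← 113.560686 − (+1.507e-02/-3.531e-01) = 113.603367
iter 3: u=0.792168  f(a)=+8.841e-06  f'(a)=-3.527e-01  a ← 113.603367 − (+8.841e-06/-3.527e-01) = 113.603392
iter 4: u=0.792168  f(a)=+3.070e-12  f'(a)=-3.527e-01  a ← 113.603392 − (+3.070e-12/-3.527e-01) = 113.603392
converged: |Δa| < 1e-12 after 4 iterations
sag = a·(cosh(S/(2a)) − 1) = 113.603392·(cosh(0.792168) − 1) = 37.548246
T_max/T_min = cosh(S/(2a)) = 1.330520

a=113.603 sag=37.548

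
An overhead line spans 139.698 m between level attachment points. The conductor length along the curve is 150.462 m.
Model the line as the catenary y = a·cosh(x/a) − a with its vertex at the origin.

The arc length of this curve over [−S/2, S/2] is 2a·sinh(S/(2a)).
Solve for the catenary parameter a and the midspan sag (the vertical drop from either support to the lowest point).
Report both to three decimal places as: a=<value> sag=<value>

a=103.896 sag=24.378

seed: a₀ = √(S³/(24(L−S))) = √(139.698³/(24·10.764)) = 102.728942
iter 1: u=0.679935  f(a)=+2.516e-01  f'(a)=-2.194e-01  a ← 102.728942 − (+2.516e-01/-2.194e-01) = 103.875525
iter 2: u=0.672430  f(a)=+4.274e-03  f'(a)=-2.120e-01  a ← 103.875525 − (+4.274e-03/-2.120e-01) = 103.895684
iter 3: u=0.672299  f(a)=+1.281e-06  f'(a)=-2.119e-01  a ← 103.895684 − (+1.281e-06/-2.119e-01) = 103.895690
iter 4: u=0.672299  f(a)=+1.137e-13  f'(a)=-2.119e-01  a ← 103.895690 − (+1.137e-13/-2.119e-01) = 103.895690
converged: |Δa| < 1e-12 after 4 iterations
sag = a·(cosh(S/(2a)) − 1) = 103.895690·(cosh(0.672299) − 1) = 24.377525
T_max/T_min = cosh(S/(2a)) = 1.234635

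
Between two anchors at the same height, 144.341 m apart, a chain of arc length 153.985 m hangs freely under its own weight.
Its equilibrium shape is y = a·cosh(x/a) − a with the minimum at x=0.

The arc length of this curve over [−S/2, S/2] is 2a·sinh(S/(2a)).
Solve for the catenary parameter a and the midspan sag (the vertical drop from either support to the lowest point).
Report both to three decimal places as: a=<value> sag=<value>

seed: a₀ = √(S³/(24(L−S))) = √(144.341³/(24·9.644)) = 113.985693
iter 1: u=0.633154  f(a)=+1.952e-01  f'(a)=-1.761e-01  a ← 113.985693 − (+1.952e-01/-1.761e-01) = 115.093964
iter 2: u=0.627057  f(a)=+2.883e-03  f'(a)=-1.709e-01  a ← 115.093964 − (+2.883e-03/-1.709e-01) = 115.110830
iter 3: u=0.626965  f(a)=+6.500e-07  f'(a)=-1.709e-01  a ← 115.110830 − (+6.500e-07/-1.709e-01) = 115.110834
iter 4: u=0.626965  f(a)=+2.842e-14  f'(a)=-1.709e-01  a ← 115.110834 − (+2.842e-14/-1.709e-01) = 115.110834
converged: |Δa| < 1e-12 after 4 iterations
sag = a·(cosh(S/(2a)) − 1) = 115.110834·(cosh(0.626965) − 1) = 23.375083
T_max/T_min = cosh(S/(2a)) = 1.203066

a=115.111 sag=23.375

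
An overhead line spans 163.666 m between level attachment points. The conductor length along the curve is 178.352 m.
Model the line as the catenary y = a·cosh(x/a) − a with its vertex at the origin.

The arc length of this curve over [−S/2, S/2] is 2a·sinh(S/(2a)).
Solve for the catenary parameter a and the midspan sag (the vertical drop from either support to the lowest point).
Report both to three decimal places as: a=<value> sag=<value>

a=112.998 sag=30.950

seed: a₀ = √(S³/(24(L−S))) = √(163.666³/(24·14.686)) = 111.527077
iter 1: u=0.733750  f(a)=+4.004e-01  f'(a)=-2.778e-01  a ← 111.527077 − (+4.004e-01/-2.778e-01) = 112.968478
iter 2: u=0.724388  f(a)=+7.896e-03  f'(a)=-2.670e-01  a ← 112.968478 − (+7.896e-03/-2.670e-01) = 112.998054
iter 3: u=0.724198  f(a)=+3.206e-06  f'(a)=-2.667e-01  a ← 112.998054 − (+3.206e-06/-2.667e-01) = 112.998066
iter 4: u=0.724198  f(a)=+5.400e-13  f'(a)=-2.667e-01  a ← 112.998066 − (+5.400e-13/-2.667e-01) = 112.998066
converged: |Δa| < 1e-12 after 4 iterations
sag = a·(cosh(S/(2a)) − 1) = 112.998066·(cosh(0.724198) − 1) = 30.949570
T_max/T_min = cosh(S/(2a)) = 1.273895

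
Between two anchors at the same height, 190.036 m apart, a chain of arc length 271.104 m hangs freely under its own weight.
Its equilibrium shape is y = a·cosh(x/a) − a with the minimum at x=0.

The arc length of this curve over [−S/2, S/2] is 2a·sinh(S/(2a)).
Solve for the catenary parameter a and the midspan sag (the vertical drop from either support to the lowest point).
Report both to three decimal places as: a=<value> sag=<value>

a=62.871 sag=86.551

seed: a₀ = √(S³/(24(L−S))) = √(190.036³/(24·81.068)) = 59.391387
iter 1: u=1.599862  f(a)=+1.103e+01  f'(a)=-3.496e+00  a ← 59.391387 − (+1.103e+01/-3.496e+00) = 62.546746
iter 2: u=1.519152  f(a)=+9.400e-01  f'(a)=-2.923e+00  a ← 62.546746 − (+9.400e-01/-2.923e+00) = 62.868326
iter 3: u=1.511381  f(a)=+8.232e-03  f'(a)=-2.872e+00  a ← 62.868326 − (+8.232e-03/-2.872e+00) = 62.871192
iter 4: u=1.511312  f(a)=+6.436e-07  f'(a)=-2.872e+00  a ← 62.871192 − (+6.436e-07/-2.872e+00) = 62.871192
iter 5: u=1.511312  f(a)=+0.000e+00  f'(a)=-2.872e+00  a ← 62.871192 − (+0.000e+00/-2.872e+00) = 62.871192
converged: |Δa| < 1e-12 after 5 iterations
sag = a·(cosh(S/(2a)) − 1) = 62.871192·(cosh(1.511312) − 1) = 86.551468
T_max/T_min = cosh(S/(2a)) = 2.376647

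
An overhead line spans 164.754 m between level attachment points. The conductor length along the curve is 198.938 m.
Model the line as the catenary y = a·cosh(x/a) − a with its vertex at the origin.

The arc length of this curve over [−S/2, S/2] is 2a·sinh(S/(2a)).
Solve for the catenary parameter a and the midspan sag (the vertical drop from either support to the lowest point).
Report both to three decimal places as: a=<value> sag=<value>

a=76.027 sag=49.170

seed: a₀ = √(S³/(24(L−S))) = √(164.754³/(24·34.184)) = 73.830684
iter 1: u=1.115756  f(a)=+2.192e+00  f'(a)=-1.047e+00  a ← 73.830684 − (+2.192e+00/-1.047e+00) = 75.925188
iter 2: u=1.084976  f(a)=+9.674e-02  f'(a)=-9.560e-01  a ← 75.925188 − (+9.674e-02/-9.560e-01) = 76.026377
iter 3: u=1.083532  f(a)=+2.077e-04  f'(a)=-9.519e-01  a ← 76.026377 − (+2.077e-04/-9.519e-01) = 76.026595
iter 4: u=1.083529  f(a)=+9.618e-10  f'(a)=-9.519e-01  a ← 76.026595 − (+9.618e-10/-9.519e-01) = 76.026595
iter 5: u=1.083529  f(a)=-2.842e-14  f'(a)=-9.519e-01  a ← 76.026595 − (-2.842e-14/-9.519e-01) = 76.026595
converged: |Δa| < 1e-12 after 5 iterations
sag = a·(cosh(S/(2a)) − 1) = 76.026595·(cosh(1.083529) − 1) = 49.169751
T_max/T_min = cosh(S/(2a)) = 1.646744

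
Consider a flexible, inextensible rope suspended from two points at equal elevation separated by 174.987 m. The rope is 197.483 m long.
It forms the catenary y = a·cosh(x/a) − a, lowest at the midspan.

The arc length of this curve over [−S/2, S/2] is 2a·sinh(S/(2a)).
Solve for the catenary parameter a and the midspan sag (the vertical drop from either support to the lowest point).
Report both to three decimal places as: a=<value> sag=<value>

seed: a₀ = √(S³/(24(L−S))) = √(174.987³/(24·22.496)) = 99.620887
iter 1: u=0.878265  f(a)=+8.837e-01  f'(a)=-4.874e-01  a ← 99.620887 − (+8.837e-01/-4.874e-01) = 101.433859
iter 2: u=0.862567  f(a)=+2.470e-02  f'(a)=-4.605e-01  a ← 101.433859 − (+2.470e-02/-4.605e-01) = 101.487494
iter 3: u=0.862111  f(a)=+2.053e-05  f'(a)=-4.598e-01  a ← 101.487494 − (+2.053e-05/-4.598e-01) = 101.487539
iter 4: u=0.862111  f(a)=+1.415e-11  f'(a)=-4.598e-01  a ← 101.487539 − (+1.415e-11/-4.598e-01) = 101.487539
converged: |Δa| < 1e-12 after 4 iterations
sag = a·(cosh(S/(2a)) − 1) = 101.487539·(cosh(0.862111) − 1) = 40.109087
T_max/T_min = cosh(S/(2a)) = 1.395212

a=101.488 sag=40.109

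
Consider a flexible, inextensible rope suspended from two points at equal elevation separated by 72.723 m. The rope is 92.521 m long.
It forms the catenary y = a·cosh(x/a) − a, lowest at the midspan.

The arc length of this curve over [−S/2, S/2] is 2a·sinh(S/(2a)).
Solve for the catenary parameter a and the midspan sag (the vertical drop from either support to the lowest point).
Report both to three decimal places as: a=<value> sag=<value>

seed: a₀ = √(S³/(24(L−S))) = √(72.723³/(24·19.798)) = 28.450598
iter 1: u=1.278057  f(a)=+1.681e+00  f'(a)=-1.633e+00  a ← 28.450598 − (+1.681e+00/-1.633e+00) = 29.480313
iter 2: u=1.233416  f(a)=+9.559e-02  f'(a)=-1.452e+00  a ← 29.480313 − (+9.559e-02/-1.452e+00) = 29.546150
iter 3: u=1.230668  f(a)=+3.502e-04  f'(a)=-1.441e+00  a ← 29.546150 − (+3.502e-04/-1.441e+00) = 29.546393
iter 4: u=1.230658  f(a)=+4.738e-09  f'(a)=-1.441e+00  a ← 29.546393 − (+4.738e-09/-1.441e+00) = 29.546393
iter 5: u=1.230658  f(a)=+0.000e+00  f'(a)=-1.441e+00  a ← 29.546393 − (+0.000e+00/-1.441e+00) = 29.546393
converged: |Δa| < 1e-12 after 5 iterations
sag = a·(cosh(S/(2a)) − 1) = 29.546393·(cosh(1.230658) − 1) = 25.344619
T_max/T_min = cosh(S/(2a)) = 1.857791

a=29.546 sag=25.345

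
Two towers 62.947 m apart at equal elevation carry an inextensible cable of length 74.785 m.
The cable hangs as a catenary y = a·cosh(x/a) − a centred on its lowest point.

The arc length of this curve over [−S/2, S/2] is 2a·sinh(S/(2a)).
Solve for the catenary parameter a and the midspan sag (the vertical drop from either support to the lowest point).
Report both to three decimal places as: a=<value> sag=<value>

a=30.431 sag=17.779

seed: a₀ = √(S³/(24(L−S))) = √(62.947³/(24·11.838)) = 29.629053
iter 1: u=1.062251  f(a)=+6.861e-01  f'(a)=-8.930e-01  a ← 29.629053 − (+6.861e-01/-8.930e-01) = 30.397415
iter 2: u=1.035401  f(a)=+2.760e-02  f'(a)=-8.224e-01  a ← 30.397415 − (+2.760e-02/-8.224e-01) = 30.430968
iter 3: u=1.034259  f(a)=+4.878e-05  f'(a)=-8.195e-01  a ← 30.430968 − (+4.878e-05/-8.195e-01) = 30.431027
iter 4: u=1.034257  f(a)=+1.530e-10  f'(a)=-8.195e-01  a ← 30.431027 − (+1.530e-10/-8.195e-01) = 30.431027
iter 5: u=1.034257  f(a)=+2.842e-14  f'(a)=-8.195e-01  a ← 30.431027 − (+2.842e-14/-8.195e-01) = 30.431027
converged: |Δa| < 1e-12 after 5 iterations
sag = a·(cosh(S/(2a)) − 1) = 30.431027·(cosh(1.034257) − 1) = 17.779412
T_max/T_min = cosh(S/(2a)) = 1.584253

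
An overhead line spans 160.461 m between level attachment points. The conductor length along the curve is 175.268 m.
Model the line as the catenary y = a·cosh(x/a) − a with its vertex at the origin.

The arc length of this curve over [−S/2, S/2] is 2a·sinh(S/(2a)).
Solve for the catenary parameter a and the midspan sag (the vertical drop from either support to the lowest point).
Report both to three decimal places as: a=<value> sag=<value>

seed: a₀ = √(S³/(24(L−S))) = √(160.461³/(24·14.807)) = 107.823912
iter 1: u=0.744088  f(a)=+4.154e-01  f'(a)=-2.902e-01  a ← 107.823912 − (+4.154e-01/-2.902e-01) = 109.255364
iter 2: u=0.734339  f(a)=+8.416e-03  f'(a)=-2.785e-01  a ← 109.255364 − (+8.416e-03/-2.785e-01) = 109.285582
iter 3: u=0.734136  f(a)=+3.614e-06  f'(a)=-2.783e-01  a ← 109.285582 − (+3.614e-06/-2.783e-01) = 109.285595
iter 4: u=0.734136  f(a)=+6.821e-13  f'(a)=-2.783e-01  a ← 109.285595 − (+6.821e-13/-2.783e-01) = 109.285595
converged: |Δa| < 1e-12 after 4 iterations
sag = a·(cosh(S/(2a)) − 1) = 109.285595·(cosh(0.734136) − 1) = 30.796735
T_max/T_min = cosh(S/(2a)) = 1.281800

a=109.286 sag=30.797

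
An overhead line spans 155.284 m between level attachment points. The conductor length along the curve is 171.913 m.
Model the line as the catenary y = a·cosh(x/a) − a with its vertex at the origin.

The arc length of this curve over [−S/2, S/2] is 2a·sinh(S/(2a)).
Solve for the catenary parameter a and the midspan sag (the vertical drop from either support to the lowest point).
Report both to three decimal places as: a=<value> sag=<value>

a=98.380 sag=32.261

seed: a₀ = √(S³/(24(L−S))) = √(155.284³/(24·16.629)) = 96.861542
iter 1: u=0.801577  f(a)=+5.425e-01  f'(a)=-3.659e-01  a ← 96.861542 − (+5.425e-01/-3.659e-01) = 98.343996
iter 2: u=0.789494  f(a)=+1.270e-02  f'(a)=-3.490e-01  a ← 98.343996 − (+1.270e-02/-3.490e-01) = 98.380402
iter 3: u=0.789202  f(a)=+7.339e-06  f'(a)=-3.486e-01  a ← 98.380402 − (+7.339e-06/-3.486e-01) = 98.380423
iter 4: u=0.789202  f(a)=+2.444e-12  f'(a)=-3.486e-01  a ← 98.380423 − (+2.444e-12/-3.486e-01) = 98.380423
converged: |Δa| < 1e-12 after 4 iterations
sag = a·(cosh(S/(2a)) − 1) = 98.380423·(cosh(0.789202) − 1) = 32.261176
T_max/T_min = cosh(S/(2a)) = 1.327923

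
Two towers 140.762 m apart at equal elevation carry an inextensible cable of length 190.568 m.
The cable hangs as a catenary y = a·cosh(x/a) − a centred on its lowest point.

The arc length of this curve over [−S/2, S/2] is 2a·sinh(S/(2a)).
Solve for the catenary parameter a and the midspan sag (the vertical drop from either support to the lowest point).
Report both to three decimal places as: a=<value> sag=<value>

a=50.684 sag=57.242

seed: a₀ = √(S³/(24(L−S))) = √(140.762³/(24·49.806)) = 48.303844
iter 1: u=1.457048  f(a)=+5.562e+00  f'(a)=-2.535e+00  a ← 48.303844 − (+5.562e+00/-2.535e+00) = 50.498392
iter 2: u=1.393728  f(a)=+4.015e-01  f'(a)=-2.181e+00  a ← 50.498392 − (+4.015e-01/-2.181e+00) = 50.682516
iter 3: u=1.388664  f(a)=+2.452e-03  f'(a)=-2.154e+00  a ← 50.682516 − (+2.452e-03/-2.154e+00) = 50.683655
iter 4: u=1.388633  f(a)=+9.269e-08  f'(a)=-2.154e+00  a ← 50.683655 − (+9.269e-08/-2.154e+00) = 50.683655
iter 5: u=1.388633  f(a)=+0.000e+00  f'(a)=-2.154e+00  a ← 50.683655 − (+0.000e+00/-2.154e+00) = 50.683655
converged: |Δa| < 1e-12 after 5 iterations
sag = a·(cosh(S/(2a)) − 1) = 50.683655·(cosh(1.388633) − 1) = 57.241660
T_max/T_min = cosh(S/(2a)) = 2.129391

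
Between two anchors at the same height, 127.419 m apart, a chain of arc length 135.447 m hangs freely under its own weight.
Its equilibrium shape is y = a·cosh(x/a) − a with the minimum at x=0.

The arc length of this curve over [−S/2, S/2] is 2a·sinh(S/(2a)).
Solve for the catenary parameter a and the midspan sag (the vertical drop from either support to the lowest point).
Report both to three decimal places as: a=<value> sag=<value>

seed: a₀ = √(S³/(24(L−S))) = √(127.419³/(24·8.028)) = 103.619618
iter 1: u=0.614840  f(a)=+1.531e-01  f'(a)=-1.609e-01  a ← 103.619618 − (+1.531e-01/-1.609e-01) = 104.571292
iter 2: u=0.609245  f(a)=+2.135e-03  f'(a)=-1.564e-01  a ← 104.571292 − (+2.135e-03/-1.564e-01) = 104.584940
iter 3: u=0.609165  f(a)=+4.281e-07  f'(a)=-1.564e-01  a ← 104.584940 − (+4.281e-07/-1.564e-01) = 104.584943
iter 4: u=0.609165  f(a)=+0.000e+00  f'(a)=-1.564e-01  a ← 104.584943 − (+0.000e+00/-1.564e-01) = 104.584943
converged: |Δa| < 1e-12 after 4 iterations
sag = a·(cosh(S/(2a)) − 1) = 104.584943·(cosh(0.609165) − 1) = 20.012339
T_max/T_min = cosh(S/(2a)) = 1.191350

a=104.585 sag=20.012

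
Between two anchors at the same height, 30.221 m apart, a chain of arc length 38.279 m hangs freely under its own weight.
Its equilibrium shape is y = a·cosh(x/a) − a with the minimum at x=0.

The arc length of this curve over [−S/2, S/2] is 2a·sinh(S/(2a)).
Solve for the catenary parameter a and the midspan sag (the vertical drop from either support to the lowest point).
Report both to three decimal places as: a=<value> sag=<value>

a=12.398 sag=10.406

seed: a₀ = √(S³/(24(L−S))) = √(30.221³/(24·8.058)) = 11.946591
iter 1: u=1.264838  f(a)=+6.697e-01  f'(a)=-1.578e+00  a ← 11.946591 − (+6.697e-01/-1.578e+00) = 12.371099
iter 2: u=1.221436  f(a)=+3.735e-02  f'(a)=-1.406e+00  a ← 12.371099 − (+3.735e-02/-1.406e+00) = 12.397663
iter 3: u=1.218818  f(a)=+1.314e-04  f'(a)=-1.396e+00  a ← 12.397663 − (+1.314e-04/-1.396e+00) = 12.397757
iter 4: u=1.218809  f(a)=+1.638e-09  f'(a)=-1.396e+00  a ← 12.397757 − (+1.638e-09/-1.396e+00) = 12.397757
iter 5: u=1.218809  f(a)=+0.000e+00  f'(a)=-1.396e+00  a ← 12.397757 − (+0.000e+00/-1.396e+00) = 12.397757
converged: |Δa| < 1e-12 after 5 iterations
sag = a·(cosh(S/(2a)) − 1) = 12.397757·(cosh(1.218809) − 1) = 10.406296
T_max/T_min = cosh(S/(2a)) = 1.839369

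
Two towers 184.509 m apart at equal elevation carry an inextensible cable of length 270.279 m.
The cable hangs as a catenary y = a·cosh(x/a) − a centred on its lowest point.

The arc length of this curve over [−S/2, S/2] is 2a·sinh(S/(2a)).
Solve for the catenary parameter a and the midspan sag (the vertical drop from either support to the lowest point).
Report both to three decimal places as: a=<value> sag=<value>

seed: a₀ = √(S³/(24(L−S))) = √(184.509³/(24·85.770)) = 55.239916
iter 1: u=1.670070  f(a)=+1.279e+01  f'(a)=-4.062e+00  a ← 55.239916 − (+1.279e+01/-4.062e+00) = 58.387607
iter 2: u=1.580036  f(a)=+1.174e+00  f'(a)=-3.348e+00  a ← 58.387607 − (+1.174e+00/-3.348e+00) = 58.738428
iter 3: u=1.570599  f(a)=+1.212e-02  f'(a)=-3.279e+00  a ← 58.738428 − (+1.212e-02/-3.279e+00) = 58.742124
iter 4: u=1.570500  f(a)=+1.320e-06  f'(a)=-3.278e+00  a ← 58.742124 − (+1.320e-06/-3.278e+00) = 58.742124
iter 5: u=1.570500  f(a)=+0.000e+00  f'(a)=-3.278e+00  a ← 58.742124 − (+0.000e+00/-3.278e+00) = 58.742124
converged: |Δa| < 1e-12 after 5 iterations
sag = a·(cosh(S/(2a)) − 1) = 58.742124·(cosh(1.570500) − 1) = 88.612284
T_max/T_min = cosh(S/(2a)) = 2.508496

a=58.742 sag=88.612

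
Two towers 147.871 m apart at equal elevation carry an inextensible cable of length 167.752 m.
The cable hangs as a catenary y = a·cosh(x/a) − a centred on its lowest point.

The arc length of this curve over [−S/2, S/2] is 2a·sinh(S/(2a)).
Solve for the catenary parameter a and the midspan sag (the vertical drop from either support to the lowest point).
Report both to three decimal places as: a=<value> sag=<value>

a=83.930 sag=34.727

seed: a₀ = √(S³/(24(L−S))) = √(147.871³/(24·19.881)) = 82.318942
iter 1: u=0.898159  f(a)=+8.175e-01  f'(a)=-5.231e-01  a ← 82.318942 − (+8.175e-01/-5.231e-01) = 83.881591
iter 2: u=0.881427  f(a)=+2.386e-02  f'(a)=-4.930e-01  a ← 83.881591 − (+2.386e-02/-4.930e-01) = 83.929983
iter 3: u=0.880919  f(a)=+2.167e-05  f'(a)=-4.921e-01  a ← 83.929983 − (+2.167e-05/-4.921e-01) = 83.930027
iter 4: u=0.880918  f(a)=+1.791e-11  f'(a)=-4.921e-01  a ← 83.930027 − (+1.791e-11/-4.921e-01) = 83.930027
converged: |Δa| < 1e-12 after 4 iterations
sag = a·(cosh(S/(2a)) − 1) = 83.930027·(cosh(0.880918) − 1) = 34.726759
T_max/T_min = cosh(S/(2a)) = 1.413758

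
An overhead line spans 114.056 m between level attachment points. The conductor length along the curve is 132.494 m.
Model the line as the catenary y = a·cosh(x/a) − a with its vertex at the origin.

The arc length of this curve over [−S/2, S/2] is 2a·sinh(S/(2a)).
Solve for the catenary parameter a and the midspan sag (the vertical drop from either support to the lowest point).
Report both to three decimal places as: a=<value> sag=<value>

seed: a₀ = √(S³/(24(L−S))) = √(114.056³/(24·18.438)) = 57.904815
iter 1: u=0.984858  f(a)=+9.151e-01  f'(a)=-7.008e-01  a ← 57.904815 − (+9.151e-01/-7.008e-01) = 59.210666
iter 2: u=0.963137  f(a)=+3.187e-02  f'(a)=-6.527e-01  a ← 59.210666 − (+3.187e-02/-6.527e-01) = 59.259494
iter 3: u=0.962344  f(a)=+4.175e-05  f'(a)=-6.510e-01  a ← 59.259494 − (+4.175e-05/-6.510e-01) = 59.259558
iter 4: u=0.962343  f(a)=+7.188e-11  f'(a)=-6.510e-01  a ← 59.259558 − (+7.188e-11/-6.510e-01) = 59.259558
iter 5: u=0.962343  f(a)=+0.000e+00  f'(a)=-6.510e-01  a ← 59.259558 − (+0.000e+00/-6.510e-01) = 59.259558
converged: |Δa| < 1e-12 after 5 iterations
sag = a·(cosh(S/(2a)) − 1) = 59.259558·(cosh(0.962343) − 1) = 29.624413
T_max/T_min = cosh(S/(2a)) = 1.499909

a=59.260 sag=29.624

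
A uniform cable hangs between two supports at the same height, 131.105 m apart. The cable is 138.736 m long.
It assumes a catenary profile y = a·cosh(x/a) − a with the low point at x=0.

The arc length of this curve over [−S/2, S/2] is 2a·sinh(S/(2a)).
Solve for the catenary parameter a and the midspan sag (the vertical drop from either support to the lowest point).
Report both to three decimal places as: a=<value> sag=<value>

seed: a₀ = √(S³/(24(L−S))) = √(131.105³/(24·7.631)) = 110.925791
iter 1: u=0.590958  f(a)=+1.344e-01  f'(a)=-1.425e-01  a ← 110.925791 − (+1.344e-01/-1.425e-01) = 111.868999
iter 2: u=0.585976  f(a)=+1.733e-03  f'(a)=-1.388e-01  a ← 111.868999 − (+1.733e-03/-1.388e-01) = 111.881485
iter 3: u=0.585910  f(a)=+2.967e-07  f'(a)=-1.388e-01  a ← 111.881485 − (+2.967e-07/-1.388e-01) = 111.881487
iter 4: u=0.585910  f(a)=+2.842e-14  f'(a)=-1.388e-01  a ← 111.881487 − (+2.842e-14/-1.388e-01) = 111.881487
converged: |Δa| < 1e-12 after 4 iterations
sag = a·(cosh(S/(2a)) − 1) = 111.881487·(cosh(0.585910) − 1) = 19.759641
T_max/T_min = cosh(S/(2a)) = 1.176612

a=111.881 sag=19.760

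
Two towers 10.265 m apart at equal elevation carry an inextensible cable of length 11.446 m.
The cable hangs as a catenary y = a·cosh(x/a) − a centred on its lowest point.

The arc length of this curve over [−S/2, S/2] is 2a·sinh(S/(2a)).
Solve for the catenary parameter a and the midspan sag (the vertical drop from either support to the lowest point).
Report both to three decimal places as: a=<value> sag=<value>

a=6.281 sag=2.216

seed: a₀ = √(S³/(24(L−S))) = √(10.265³/(24·1.181)) = 6.177430
iter 1: u=0.830847  f(a)=+4.144e-02  f'(a)=-4.094e-01  a ← 6.177430 − (+4.144e-02/-4.094e-01) = 6.278646
iter 2: u=0.817453  f(a)=+1.040e-03  f'(a)=-3.891e-01  a ← 6.278646 − (+1.040e-03/-3.891e-01) = 6.281320
iter 3: u=0.817105  f(a)=+6.933e-07  f'(a)=-3.886e-01  a ← 6.281320 − (+6.933e-07/-3.886e-01) = 6.281322
iter 4: u=0.817105  f(a)=+3.055e-13  f'(a)=-3.886e-01  a ← 6.281322 − (+3.055e-13/-3.886e-01) = 6.281322
converged: |Δa| < 1e-12 after 4 iterations
sag = a·(cosh(S/(2a)) − 1) = 6.281322·(cosh(0.817105) − 1) = 2.216191
T_max/T_min = cosh(S/(2a)) = 1.352822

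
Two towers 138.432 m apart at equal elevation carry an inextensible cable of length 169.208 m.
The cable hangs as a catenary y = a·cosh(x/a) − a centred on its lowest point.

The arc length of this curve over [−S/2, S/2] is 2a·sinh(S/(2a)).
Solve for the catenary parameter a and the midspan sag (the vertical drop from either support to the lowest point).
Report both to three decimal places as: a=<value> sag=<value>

seed: a₀ = √(S³/(24(L−S))) = √(138.432³/(24·30.776)) = 59.929828
iter 1: u=1.154951  f(a)=+2.119e+00  f'(a)=-1.171e+00  a ← 59.929828 − (+2.119e+00/-1.171e+00) = 61.739794
iter 2: u=1.121092  f(a)=+9.979e-02  f'(a)=-1.063e+00  a ← 61.739794 − (+9.979e-02/-1.063e+00) = 61.833681
iter 3: u=1.119390  f(a)=+2.455e-04  f'(a)=-1.058e+00  a ← 61.833681 − (+2.455e-04/-1.058e+00) = 61.833913
iter 4: u=1.119386  f(a)=+1.494e-09  f'(a)=-1.058e+00  a ← 61.833913 − (+1.494e-09/-1.058e+00) = 61.833913
iter 5: u=1.119386  f(a)=+0.000e+00  f'(a)=-1.058e+00  a ← 61.833913 − (+0.000e+00/-1.058e+00) = 61.833913
converged: |Δa| < 1e-12 after 5 iterations
sag = a·(cosh(S/(2a)) − 1) = 61.833913·(cosh(1.119386) − 1) = 42.957640
T_max/T_min = cosh(S/(2a)) = 1.694726

a=61.834 sag=42.958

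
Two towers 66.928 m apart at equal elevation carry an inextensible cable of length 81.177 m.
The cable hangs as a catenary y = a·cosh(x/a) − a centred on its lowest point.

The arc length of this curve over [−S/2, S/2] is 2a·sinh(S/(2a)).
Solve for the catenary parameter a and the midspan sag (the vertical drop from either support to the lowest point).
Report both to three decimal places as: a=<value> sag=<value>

a=30.511 sag=20.266

seed: a₀ = √(S³/(24(L−S))) = √(66.928³/(24·14.249)) = 29.608333
iter 1: u=1.130222  f(a)=+9.383e-01  f'(a)=-1.091e+00  a ← 29.608333 − (+9.383e-01/-1.091e+00) = 30.468183
iter 2: u=1.098326  f(a)=+4.242e-02  f'(a)=-9.945e-01  a ← 30.468183 − (+4.242e-02/-9.945e-01) = 30.510840
iter 3: u=1.096791  f(a)=+9.583e-05  f'(a)=-9.900e-01  a ← 30.510840 − (+9.583e-05/-9.900e-01) = 30.510937
iter 4: u=1.096787  f(a)=+4.914e-10  f'(a)=-9.900e-01  a ← 30.510937 − (+4.914e-10/-9.900e-01) = 30.510937
iter 5: u=1.096787  f(a)=+0.000e+00  f'(a)=-9.900e-01  a ← 30.510937 − (+0.000e+00/-9.900e-01) = 30.510937
converged: |Δa| < 1e-12 after 5 iterations
sag = a·(cosh(S/(2a)) − 1) = 30.510937·(cosh(1.096787) − 1) = 20.266456
T_max/T_min = cosh(S/(2a)) = 1.664236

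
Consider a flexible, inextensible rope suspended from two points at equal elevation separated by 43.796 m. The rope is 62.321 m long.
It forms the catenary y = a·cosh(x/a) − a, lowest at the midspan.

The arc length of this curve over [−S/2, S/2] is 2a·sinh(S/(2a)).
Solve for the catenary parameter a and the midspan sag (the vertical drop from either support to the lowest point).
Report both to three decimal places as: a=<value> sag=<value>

a=14.545 sag=19.843

seed: a₀ = √(S³/(24(L−S))) = √(43.796³/(24·18.525)) = 13.745703
iter 1: u=1.593080  f(a)=+2.498e+00  f'(a)=-3.444e+00  a ← 13.745703 − (+2.498e+00/-3.444e+00) = 14.470898
iter 2: u=1.513244  f(a)=+2.113e-01  f'(a)=-2.884e+00  a ← 14.470898 − (+2.113e-01/-2.884e+00) = 14.544156
iter 3: u=1.505622  f(a)=+1.821e-03  f'(a)=-2.835e+00  a ← 14.544156 − (+1.821e-03/-2.835e+00) = 14.544798
iter 4: u=1.505555  f(a)=+1.377e-07  f'(a)=-2.834e+00  a ← 14.544798 − (+1.377e-07/-2.834e+00) = 14.544798
iter 5: u=1.505555  f(a)=+7.105e-15  f'(a)=-2.834e+00  a ← 14.544798 − (+7.105e-15/-2.834e+00) = 14.544798
converged: |Δa| < 1e-12 after 5 iterations
sag = a·(cosh(S/(2a)) − 1) = 14.544798·(cosh(1.505555) − 1) = 19.843105
T_max/T_min = cosh(S/(2a)) = 2.364275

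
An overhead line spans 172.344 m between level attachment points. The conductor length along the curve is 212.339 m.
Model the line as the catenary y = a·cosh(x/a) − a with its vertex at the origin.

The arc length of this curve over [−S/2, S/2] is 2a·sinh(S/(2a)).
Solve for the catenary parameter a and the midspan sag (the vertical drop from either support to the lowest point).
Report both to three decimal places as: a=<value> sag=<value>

a=75.445 sag=54.801

seed: a₀ = √(S³/(24(L−S))) = √(172.344³/(24·39.995)) = 73.027390
iter 1: u=1.179996  f(a)=+2.879e+00  f'(a)=-1.256e+00  a ← 73.027390 − (+2.879e+00/-1.256e+00) = 75.319886
iter 2: u=1.144080  f(a)=+1.411e-01  f'(a)=-1.135e+00  a ← 75.319886 − (+1.411e-01/-1.135e+00) = 75.444179
iter 3: u=1.142195  f(a)=+3.778e-04  f'(a)=-1.129e+00  a ← 75.444179 − (+3.778e-04/-1.129e+00) = 75.444514
iter 4: u=1.142190  f(a)=+2.724e-09  f'(a)=-1.129e+00  a ← 75.444514 − (+2.724e-09/-1.129e+00) = 75.444514
iter 5: u=1.142190  f(a)=+2.842e-14  f'(a)=-1.129e+00  a ← 75.444514 − (+2.842e-14/-1.129e+00) = 75.444514
converged: |Δa| < 1e-12 after 5 iterations
sag = a·(cosh(S/(2a)) − 1) = 75.444514·(cosh(1.142190) − 1) = 54.800783
T_max/T_min = cosh(S/(2a)) = 1.726372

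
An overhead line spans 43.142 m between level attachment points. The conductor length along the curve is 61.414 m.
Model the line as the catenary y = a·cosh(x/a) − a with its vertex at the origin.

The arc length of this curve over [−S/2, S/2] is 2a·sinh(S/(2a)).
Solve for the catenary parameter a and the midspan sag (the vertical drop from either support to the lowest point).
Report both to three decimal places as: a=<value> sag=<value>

seed: a₀ = √(S³/(24(L−S))) = √(43.142³/(24·18.272)) = 13.531681
iter 1: u=1.594111  f(a)=+2.467e+00  f'(a)=-3.452e+00  a ← 13.531681 − (+2.467e+00/-3.452e+00) = 14.246347
iter 2: u=1.514143  f(a)=+2.089e-01  f'(a)=-2.890e+00  a ← 14.246347 − (+2.089e-01/-2.890e+00) = 14.318638
iter 3: u=1.506498  f(a)=+1.805e-03  f'(a)=-2.840e+00  a ← 14.318638 − (+1.805e-03/-2.840e+00) = 14.319273
iter 4: u=1.506431  f(a)=+1.372e-07  f'(a)=-2.840e+00  a ← 14.319273 − (+1.372e-07/-2.840e+00) = 14.319273
iter 5: u=1.506431  f(a)=-1.421e-14  f'(a)=-2.840e+00  a ← 14.319273 − (-1.421e-14/-2.840e+00) = 14.319273
converged: |Δa| < 1e-12 after 5 iterations
sag = a·(cosh(S/(2a)) − 1) = 14.319273·(cosh(1.506431) − 1) = 19.562306
T_max/T_min = cosh(S/(2a)) = 2.366152

a=14.319 sag=19.562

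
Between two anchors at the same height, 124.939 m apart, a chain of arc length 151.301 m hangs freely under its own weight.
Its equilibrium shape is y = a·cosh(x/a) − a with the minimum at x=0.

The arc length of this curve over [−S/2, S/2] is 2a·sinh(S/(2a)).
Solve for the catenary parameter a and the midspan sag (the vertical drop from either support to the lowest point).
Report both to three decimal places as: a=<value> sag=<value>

seed: a₀ = √(S³/(24(L−S))) = √(124.939³/(24·26.362)) = 55.520356
iter 1: u=1.125164  f(a)=+1.720e+00  f'(a)=-1.075e+00  a ← 55.520356 − (+1.720e+00/-1.075e+00) = 57.119636
iter 2: u=1.093661  f(a)=+7.711e-02  f'(a)=-9.809e-01  a ← 57.119636 − (+7.711e-02/-9.809e-01) = 57.198247
iter 3: u=1.092158  f(a)=+1.711e-04  f'(a)=-9.766e-01  a ← 57.198247 − (+1.711e-04/-9.766e-01) = 57.198422
iter 4: u=1.092154  f(a)=+8.469e-10  f'(a)=-9.766e-01  a ← 57.198422 − (+8.469e-10/-9.766e-01) = 57.198422
iter 5: u=1.092154  f(a)=+2.842e-14  f'(a)=-9.766e-01  a ← 57.198422 − (+2.842e-14/-9.766e-01) = 57.198422
converged: |Δa| < 1e-12 after 5 iterations
sag = a·(cosh(S/(2a)) − 1) = 57.198422·(cosh(1.092154) − 1) = 37.641747
T_max/T_min = cosh(S/(2a)) = 1.658091

a=57.198 sag=37.642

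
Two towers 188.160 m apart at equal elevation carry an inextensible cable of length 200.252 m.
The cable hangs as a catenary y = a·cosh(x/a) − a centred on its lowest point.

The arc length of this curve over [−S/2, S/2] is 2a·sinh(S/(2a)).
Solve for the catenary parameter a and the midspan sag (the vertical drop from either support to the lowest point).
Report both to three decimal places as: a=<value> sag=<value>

a=152.948 sag=29.859

seed: a₀ = √(S³/(24(L−S))) = √(188.160³/(24·12.092)) = 151.508245
iter 1: u=0.620956  f(a)=+2.353e-01  f'(a)=-1.659e-01  a ← 151.508245 − (+2.353e-01/-1.659e-01) = 152.926759
iter 2: u=0.615196  f(a)=+3.345e-03  f'(a)=-1.612e-01  a ← 152.926759 − (+3.345e-03/-1.612e-01) = 152.947514
iter 3: u=0.615113  f(a)=+6.979e-07  f'(a)=-1.611e-01  a ← 152.947514 − (+6.979e-07/-1.611e-01) = 152.947518
iter 4: u=0.615113  f(a)=+2.842e-14  f'(a)=-1.611e-01  a ← 152.947518 − (+2.842e-14/-1.611e-01) = 152.947518
converged: |Δa| < 1e-12 after 4 iterations
sag = a·(cosh(S/(2a)) − 1) = 152.947518·(cosh(0.615113) − 1) = 29.858825
T_max/T_min = cosh(S/(2a)) = 1.195223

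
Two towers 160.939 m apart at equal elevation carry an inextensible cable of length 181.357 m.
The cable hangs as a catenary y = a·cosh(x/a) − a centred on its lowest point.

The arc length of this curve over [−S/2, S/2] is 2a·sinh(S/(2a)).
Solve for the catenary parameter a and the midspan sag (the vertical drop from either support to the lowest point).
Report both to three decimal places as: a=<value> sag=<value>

a=93.938 sag=36.626

seed: a₀ = √(S³/(24(L−S))) = √(160.939³/(24·20.418)) = 92.231597
iter 1: u=0.872472  f(a)=+7.914e-01  f'(a)=-4.774e-01  a ← 92.231597 − (+7.914e-01/-4.774e-01) = 93.889269
iter 2: u=0.857068  f(a)=+2.184e-02  f'(a)=-4.514e-01  a ← 93.889269 − (+2.184e-02/-4.514e-01) = 93.937652
iter 3: u=0.856627  f(a)=+1.768e-05  f'(a)=-4.506e-01  a ← 93.937652 − (+1.768e-05/-4.506e-01) = 93.937691
iter 4: u=0.856626  f(a)=+1.165e-11  f'(a)=-4.506e-01  a ← 93.937691 − (+1.165e-11/-4.506e-01) = 93.937691
converged: |Δa| < 1e-12 after 4 iterations
sag = a·(cosh(S/(2a)) − 1) = 93.937691·(cosh(0.856626) − 1) = 36.626010
T_max/T_min = cosh(S/(2a)) = 1.389897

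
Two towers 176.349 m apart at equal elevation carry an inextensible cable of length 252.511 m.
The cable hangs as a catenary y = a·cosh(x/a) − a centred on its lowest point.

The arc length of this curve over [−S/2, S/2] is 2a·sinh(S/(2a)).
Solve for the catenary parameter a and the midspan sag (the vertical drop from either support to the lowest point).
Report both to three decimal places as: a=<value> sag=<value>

a=58.021 sag=80.928

seed: a₀ = √(S³/(24(L−S))) = √(176.349³/(24·76.162)) = 54.775293
iter 1: u=1.609749  f(a)=+1.050e+01  f'(a)=-3.571e+00  a ← 54.775293 − (+1.050e+01/-3.571e+00) = 57.715013
iter 2: u=1.527757  f(a)=+9.045e-01  f'(a)=-2.980e+00  a ← 57.715013 − (+9.045e-01/-2.980e+00) = 58.018485
iter 3: u=1.519766  f(a)=+8.110e-03  f'(a)=-2.927e+00  a ← 58.018485 − (+8.110e-03/-2.927e+00) = 58.021256
iter 4: u=1.519693  f(a)=+6.650e-07  f'(a)=-2.927e+00  a ← 58.021256 − (+6.650e-07/-2.927e+00) = 58.021256
iter 5: u=1.519693  f(a)=+2.842e-14  f'(a)=-2.927e+00  a ← 58.021256 − (+2.842e-14/-2.927e+00) = 58.021256
converged: |Δa| < 1e-12 after 5 iterations
sag = a·(cosh(S/(2a)) − 1) = 58.021256·(cosh(1.519693) − 1) = 80.928078
T_max/T_min = cosh(S/(2a)) = 2.394801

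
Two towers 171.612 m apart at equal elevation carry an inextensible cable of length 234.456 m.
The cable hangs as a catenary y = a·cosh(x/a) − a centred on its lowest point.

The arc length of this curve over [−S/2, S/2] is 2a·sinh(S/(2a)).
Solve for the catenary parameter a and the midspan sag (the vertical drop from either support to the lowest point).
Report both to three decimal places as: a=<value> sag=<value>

seed: a₀ = √(S³/(24(L−S))) = √(171.612³/(24·62.844)) = 57.887387
iter 1: u=1.482292  f(a)=+7.276e+00  f'(a)=-2.687e+00  a ← 57.887387 − (+7.276e+00/-2.687e+00) = 60.595085
iter 2: u=1.416055  f(a)=+5.417e-01  f'(a)=-2.301e+00  a ← 60.595085 − (+5.417e-01/-2.301e+00) = 60.830519
iter 3: u=1.410575  f(a)=+3.536e-03  f'(a)=-2.271e+00  a ← 60.830519 − (+3.536e-03/-2.271e+00) = 60.832076
iter 4: u=1.410539  f(a)=+1.528e-07  f'(a)=-2.271e+00  a ← 60.832076 − (+1.528e-07/-2.271e+00) = 60.832076
iter 5: u=1.410539  f(a)=-2.842e-14  f'(a)=-2.271e+00  a ← 60.832076 − (-2.842e-14/-2.271e+00) = 60.832076
converged: |Δa| < 1e-12 after 5 iterations
sag = a·(cosh(S/(2a)) − 1) = 60.832076·(cosh(1.410539) − 1) = 71.239668
T_max/T_min = cosh(S/(2a)) = 2.171087

a=60.832 sag=71.240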